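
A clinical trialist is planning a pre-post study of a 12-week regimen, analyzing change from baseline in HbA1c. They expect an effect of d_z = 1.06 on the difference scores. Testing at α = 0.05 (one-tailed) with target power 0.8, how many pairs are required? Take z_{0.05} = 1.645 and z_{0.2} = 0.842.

For a paired (one-sample on differences) test: n = ((z_{α} + z_β) / d)².
z_{α} + z_β = 1.645 + 0.842 = 2.487.
n = (2.487 / 1.06)² = 2.346² = 5.50.
Round up.

n = 6 pairs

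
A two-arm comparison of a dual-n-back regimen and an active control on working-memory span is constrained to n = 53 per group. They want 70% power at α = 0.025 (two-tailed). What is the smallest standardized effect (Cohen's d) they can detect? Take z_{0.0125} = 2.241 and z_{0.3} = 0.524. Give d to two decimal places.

d_min ≈ 0.54

For two independent groups of n = 53 each: d_min = (z_{α/2} + z_β)·√(2/n).
z-sum = 2.241 + 0.524 = 2.765.
d_min = 2.765 × √(2/53) = 2.765 × 0.1943 = 0.537.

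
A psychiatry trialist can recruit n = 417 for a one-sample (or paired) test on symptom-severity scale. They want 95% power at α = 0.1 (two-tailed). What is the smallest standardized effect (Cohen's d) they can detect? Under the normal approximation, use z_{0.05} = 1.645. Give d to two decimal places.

d_min ≈ 0.16

For a single sample (or paired design) of n = 417: d_min = (z_{α/2} + z_β)/√n.
z-sum = 1.645 + 1.645 = 3.290.
d_min = 3.290 / √417 = 3.290 / 20.421 = 0.161.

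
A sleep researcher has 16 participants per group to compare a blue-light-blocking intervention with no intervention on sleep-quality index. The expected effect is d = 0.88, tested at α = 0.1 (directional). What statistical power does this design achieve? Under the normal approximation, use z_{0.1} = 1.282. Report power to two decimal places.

For two equal groups, power = Φ(d·√(n/2) − z_{α}).
d·√(n/2) = 0.88 × √(16/2) = 0.88 × 2.828 = 2.489.
z_β = 2.489 − 1.282 = 1.207.
Power = Φ(1.207) = 0.886.

power ≈ 0.89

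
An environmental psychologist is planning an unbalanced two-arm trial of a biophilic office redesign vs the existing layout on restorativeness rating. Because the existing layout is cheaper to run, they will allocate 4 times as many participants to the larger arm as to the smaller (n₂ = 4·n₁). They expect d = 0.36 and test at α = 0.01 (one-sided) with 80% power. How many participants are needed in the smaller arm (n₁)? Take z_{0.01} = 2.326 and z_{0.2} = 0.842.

With allocation ratio k = n₂/n₁ = 4, Var(x̄₁−x̄₂) = σ²(1/n₁ + 1/(k·n₁)) = σ²·(k+1)/(k·n₁).
So n₁ = (1 + 1/k)·((z_{α} + z_β)/d)² = 1.250 × (3.168/0.36)².
n₁ = 1.250 × 77.44 = 96.8.
Round up: n₁ = 97, giving n₂ = 4 × 97 = 388.

n₁ = 97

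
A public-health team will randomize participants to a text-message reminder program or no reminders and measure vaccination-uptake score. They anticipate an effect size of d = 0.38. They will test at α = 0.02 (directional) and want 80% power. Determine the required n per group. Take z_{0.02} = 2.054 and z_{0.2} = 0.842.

n = 117 per group

For two independent groups with equal n: n = 2·((z_{α} + z_β) / d)².
z_{α} + z_β = 2.054 + 0.842 = 2.896.
n = 2 × (2.896 / 0.38)² = 2 × 7.621² = 2 × 58.08 = 116.2.
Round up to the next whole participant.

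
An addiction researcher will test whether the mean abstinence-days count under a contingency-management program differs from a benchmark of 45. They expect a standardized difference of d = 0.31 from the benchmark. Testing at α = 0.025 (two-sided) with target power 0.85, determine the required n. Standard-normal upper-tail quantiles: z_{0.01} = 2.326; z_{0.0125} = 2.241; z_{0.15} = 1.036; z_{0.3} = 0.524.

For a one-sample test: n = ((z_{α/2} + z_β) / d)².
z_{α/2} + z_β = 2.241 + 1.036 = 3.277.
n = (3.277 / 0.31)² = 10.571² = 111.75.
Round up.

n = 112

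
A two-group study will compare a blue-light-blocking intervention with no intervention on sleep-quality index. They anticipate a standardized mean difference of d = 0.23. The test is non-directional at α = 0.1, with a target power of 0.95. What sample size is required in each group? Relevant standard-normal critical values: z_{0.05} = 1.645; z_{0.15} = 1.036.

For two independent groups with equal n: n = 2·((z_{α/2} + z_β) / d)².
z_{α/2} + z_β = 1.645 + 1.645 = 3.290.
n = 2 × (3.290 / 0.23)² = 2 × 14.304² = 2 × 204.61 = 409.2.
Round up to the next whole participant.

n = 410 per group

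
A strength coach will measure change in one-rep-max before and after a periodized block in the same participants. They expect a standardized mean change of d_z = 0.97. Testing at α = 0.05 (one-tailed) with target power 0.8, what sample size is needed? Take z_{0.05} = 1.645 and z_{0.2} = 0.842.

n = 7 pairs

For a paired (one-sample on differences) test: n = ((z_{α} + z_β) / d)².
z_{α} + z_β = 1.645 + 0.842 = 2.487.
n = (2.487 / 0.97)² = 2.564² = 6.57.
Round up.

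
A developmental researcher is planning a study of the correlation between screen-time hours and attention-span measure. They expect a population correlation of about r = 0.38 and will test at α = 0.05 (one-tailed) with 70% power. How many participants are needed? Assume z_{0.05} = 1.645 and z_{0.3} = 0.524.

n = 33

Fisher's z: C = ½·ln((1+r)/(1−r)) = ½·ln(2.2258) = 0.4001.
n = ((z_{α} + z_β)/C)² + 3.
(1.645 + 0.524) / 0.4001 = 2.169 / 0.4001 = 5.421.
n = 5.421² + 3 = 29.39 + 3 = 32.4.
Round up.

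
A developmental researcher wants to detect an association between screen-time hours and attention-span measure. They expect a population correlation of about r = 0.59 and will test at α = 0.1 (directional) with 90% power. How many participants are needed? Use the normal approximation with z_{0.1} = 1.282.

n = 18

Fisher's z: C = ½·ln((1+r)/(1−r)) = ½·ln(3.8780) = 0.6777.
n = ((z_{α} + z_β)/C)² + 3.
(1.282 + 1.282) / 0.6777 = 2.564 / 0.6777 = 3.783.
n = 3.783² + 3 = 14.31 + 3 = 17.3.
Round up.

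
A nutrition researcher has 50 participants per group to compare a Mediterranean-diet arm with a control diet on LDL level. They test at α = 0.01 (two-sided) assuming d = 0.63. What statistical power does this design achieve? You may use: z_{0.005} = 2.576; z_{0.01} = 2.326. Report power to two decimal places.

For two equal groups, power = Φ(d·√(n/2) − z_{α/2}).
d·√(n/2) = 0.63 × √(50/2) = 0.63 × 5.000 = 3.150.
z_β = 3.150 − 2.576 = 0.574.
Power = Φ(0.574) = 0.717.

power ≈ 0.72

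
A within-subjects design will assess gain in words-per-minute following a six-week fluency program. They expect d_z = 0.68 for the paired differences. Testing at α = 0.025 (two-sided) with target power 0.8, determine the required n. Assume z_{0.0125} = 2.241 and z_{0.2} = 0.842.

n = 21 pairs

For a paired (one-sample on differences) test: n = ((z_{α/2} + z_β) / d)².
z_{α/2} + z_β = 2.241 + 0.842 = 3.083.
n = (3.083 / 0.68)² = 4.534² = 20.56.
Round up.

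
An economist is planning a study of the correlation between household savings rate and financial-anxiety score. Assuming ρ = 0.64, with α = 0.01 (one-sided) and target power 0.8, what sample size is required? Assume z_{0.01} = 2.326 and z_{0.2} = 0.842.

n = 21

Fisher's z: C = ½·ln((1+r)/(1−r)) = ½·ln(4.5556) = 0.7582.
n = ((z_{α} + z_β)/C)² + 3.
(2.326 + 0.842) / 0.7582 = 3.168 / 0.7582 = 4.178.
n = 4.178² + 3 = 17.46 + 3 = 20.5.
Round up.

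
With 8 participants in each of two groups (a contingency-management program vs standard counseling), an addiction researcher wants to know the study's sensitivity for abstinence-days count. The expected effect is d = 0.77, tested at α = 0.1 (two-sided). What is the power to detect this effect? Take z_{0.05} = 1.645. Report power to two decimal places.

power ≈ 0.46

For two equal groups, power = Φ(d·√(n/2) − z_{α/2}).
d·√(n/2) = 0.77 × √(8/2) = 0.77 × 2.000 = 1.540.
z_β = 1.540 − 1.645 = -0.105.
Power = Φ(-0.105) = 0.458.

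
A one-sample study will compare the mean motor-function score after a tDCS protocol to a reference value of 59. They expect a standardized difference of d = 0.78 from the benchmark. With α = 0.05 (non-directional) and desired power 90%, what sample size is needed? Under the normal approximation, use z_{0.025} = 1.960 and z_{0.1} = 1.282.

For a one-sample test: n = ((z_{α/2} + z_β) / d)².
z_{α/2} + z_β = 1.960 + 1.282 = 3.242.
n = (3.242 / 0.78)² = 4.156² = 17.28.
Round up.

n = 18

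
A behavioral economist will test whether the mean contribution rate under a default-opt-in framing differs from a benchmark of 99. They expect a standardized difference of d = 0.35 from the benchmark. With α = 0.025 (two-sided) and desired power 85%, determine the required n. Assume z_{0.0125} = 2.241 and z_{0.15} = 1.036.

For a one-sample test: n = ((z_{α/2} + z_β) / d)².
z_{α/2} + z_β = 2.241 + 1.036 = 3.277.
n = (3.277 / 0.35)² = 9.363² = 87.66.
Round up.

n = 88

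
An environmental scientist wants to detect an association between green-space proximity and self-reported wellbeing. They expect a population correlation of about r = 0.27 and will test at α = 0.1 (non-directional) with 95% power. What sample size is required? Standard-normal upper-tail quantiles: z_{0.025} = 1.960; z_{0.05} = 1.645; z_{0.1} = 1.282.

Fisher's z: C = ½·ln((1+r)/(1−r)) = ½·ln(1.7397) = 0.2769.
n = ((z_{α/2} + z_β)/C)² + 3.
(1.645 + 1.645) / 0.2769 = 3.290 / 0.2769 = 11.882.
n = 11.882² + 3 = 141.17 + 3 = 144.2.
Round up.

n = 145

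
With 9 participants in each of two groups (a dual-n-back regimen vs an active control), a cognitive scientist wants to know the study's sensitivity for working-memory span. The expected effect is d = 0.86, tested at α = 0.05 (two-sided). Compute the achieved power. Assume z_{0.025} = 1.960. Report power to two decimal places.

For two equal groups, power = Φ(d·√(n/2) − z_{α/2}).
d·√(n/2) = 0.86 × √(9/2) = 0.86 × 2.121 = 1.824.
z_β = 1.824 − 1.960 = -0.136.
Power = Φ(-0.136) = 0.446.

power ≈ 0.45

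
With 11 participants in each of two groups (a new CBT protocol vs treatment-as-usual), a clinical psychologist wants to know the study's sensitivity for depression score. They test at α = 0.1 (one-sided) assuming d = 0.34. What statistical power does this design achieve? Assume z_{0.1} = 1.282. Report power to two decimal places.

For two equal groups, power = Φ(d·√(n/2) − z_{α}).
d·√(n/2) = 0.34 × √(11/2) = 0.34 × 2.345 = 0.797.
z_β = 0.797 − 1.282 = -0.485.
Power = Φ(-0.485) = 0.314.

power ≈ 0.31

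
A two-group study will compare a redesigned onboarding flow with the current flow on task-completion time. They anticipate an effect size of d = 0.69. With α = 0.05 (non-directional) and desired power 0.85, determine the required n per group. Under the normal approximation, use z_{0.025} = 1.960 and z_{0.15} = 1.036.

For two independent groups with equal n: n = 2·((z_{α/2} + z_β) / d)².
z_{α/2} + z_β = 1.960 + 1.036 = 2.996.
n = 2 × (2.996 / 0.69)² = 2 × 4.342² = 2 × 18.85 = 37.7.
Round up to the next whole participant.

n = 38 per group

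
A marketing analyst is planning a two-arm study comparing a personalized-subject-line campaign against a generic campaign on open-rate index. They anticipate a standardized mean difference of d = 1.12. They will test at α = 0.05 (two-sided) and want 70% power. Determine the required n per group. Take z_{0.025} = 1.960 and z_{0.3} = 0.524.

For two independent groups with equal n: n = 2·((z_{α/2} + z_β) / d)².
z_{α/2} + z_β = 1.960 + 0.524 = 2.484.
n = 2 × (2.484 / 1.12)² = 2 × 2.218² = 2 × 4.92 = 9.8.
Round up to the next whole participant.

n = 10 per group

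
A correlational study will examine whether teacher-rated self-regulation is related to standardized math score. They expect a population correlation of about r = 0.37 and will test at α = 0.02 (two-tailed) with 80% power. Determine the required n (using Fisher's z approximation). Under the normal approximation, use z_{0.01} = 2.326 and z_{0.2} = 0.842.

Fisher's z: C = ½·ln((1+r)/(1−r)) = ½·ln(2.1746) = 0.3884.
n = ((z_{α/2} + z_β)/C)² + 3.
(2.326 + 0.842) / 0.3884 = 3.168 / 0.3884 = 8.157.
n = 8.157² + 3 = 66.53 + 3 = 69.5.
Round up.

n = 70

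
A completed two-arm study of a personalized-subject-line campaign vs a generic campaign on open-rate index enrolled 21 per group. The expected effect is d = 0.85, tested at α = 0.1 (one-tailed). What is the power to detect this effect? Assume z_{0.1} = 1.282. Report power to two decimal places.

power ≈ 0.93

For two equal groups, power = Φ(d·√(n/2) − z_{α}).
d·√(n/2) = 0.85 × √(21/2) = 0.85 × 3.240 = 2.754.
z_β = 2.754 − 1.282 = 1.472.
Power = Φ(1.472) = 0.930.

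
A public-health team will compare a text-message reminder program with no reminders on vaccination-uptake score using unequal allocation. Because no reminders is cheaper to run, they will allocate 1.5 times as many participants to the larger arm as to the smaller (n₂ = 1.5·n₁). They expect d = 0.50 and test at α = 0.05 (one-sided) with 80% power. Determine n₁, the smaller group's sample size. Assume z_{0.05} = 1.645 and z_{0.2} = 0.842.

With allocation ratio k = n₂/n₁ = 1.5, Var(x̄₁−x̄₂) = σ²(1/n₁ + 1/(k·n₁)) = σ²·(k+1)/(k·n₁).
So n₁ = (1 + 1/k)·((z_{α} + z_β)/d)² = 1.667 × (2.487/0.50)².
n₁ = 1.667 × 24.74 = 41.2.
Round up: n₁ = 42, giving n₂ = 1.5 × 42 = 63.

n₁ = 42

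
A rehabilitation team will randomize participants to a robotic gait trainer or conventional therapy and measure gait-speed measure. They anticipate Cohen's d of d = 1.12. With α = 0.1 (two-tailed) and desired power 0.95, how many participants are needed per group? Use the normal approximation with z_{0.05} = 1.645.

n = 18 per group

For two independent groups with equal n: n = 2·((z_{α/2} + z_β) / d)².
z_{α/2} + z_β = 1.645 + 1.645 = 3.290.
n = 2 × (3.290 / 1.12)² = 2 × 2.937² = 2 × 8.63 = 17.3.
Round up to the next whole participant.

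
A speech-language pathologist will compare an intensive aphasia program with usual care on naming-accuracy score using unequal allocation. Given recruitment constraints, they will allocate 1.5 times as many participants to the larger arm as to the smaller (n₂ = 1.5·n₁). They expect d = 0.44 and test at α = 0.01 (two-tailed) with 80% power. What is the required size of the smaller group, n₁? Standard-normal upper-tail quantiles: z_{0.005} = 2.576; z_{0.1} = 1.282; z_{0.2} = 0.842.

With allocation ratio k = n₂/n₁ = 1.5, Var(x̄₁−x̄₂) = σ²(1/n₁ + 1/(k·n₁)) = σ²·(k+1)/(k·n₁).
So n₁ = (1 + 1/k)·((z_{α/2} + z_β)/d)² = 1.667 × (3.418/0.44)².
n₁ = 1.667 × 60.34 = 100.6.
Round up: n₁ = 101, giving n₂ = ⌈1.5 × 101⌉ = ⌈151.5⌉ = 152.

n₁ = 101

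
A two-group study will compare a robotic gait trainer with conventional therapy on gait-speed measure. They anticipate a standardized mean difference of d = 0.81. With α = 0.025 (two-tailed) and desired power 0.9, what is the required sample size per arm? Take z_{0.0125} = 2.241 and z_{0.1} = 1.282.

For two independent groups with equal n: n = 2·((z_{α/2} + z_β) / d)².
z_{α/2} + z_β = 2.241 + 1.282 = 3.523.
n = 2 × (3.523 / 0.81)² = 2 × 4.349² = 2 × 18.92 = 37.8.
Round up to the next whole participant.

n = 38 per group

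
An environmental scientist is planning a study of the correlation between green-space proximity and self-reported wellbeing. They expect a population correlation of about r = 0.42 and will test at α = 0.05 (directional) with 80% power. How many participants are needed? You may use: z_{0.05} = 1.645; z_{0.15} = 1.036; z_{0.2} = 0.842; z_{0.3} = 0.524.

Fisher's z: C = ½·ln((1+r)/(1−r)) = ½·ln(2.4483) = 0.4477.
n = ((z_{α} + z_β)/C)² + 3.
(1.645 + 0.842) / 0.4477 = 2.487 / 0.4477 = 5.555.
n = 5.555² + 3 = 30.86 + 3 = 33.9.
Round up.

n = 34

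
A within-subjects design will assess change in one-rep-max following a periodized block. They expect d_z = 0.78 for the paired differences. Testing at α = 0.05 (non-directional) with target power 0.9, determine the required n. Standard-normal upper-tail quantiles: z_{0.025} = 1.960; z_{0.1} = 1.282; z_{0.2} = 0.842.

For a paired (one-sample on differences) test: n = ((z_{α/2} + z_β) / d)².
z_{α/2} + z_β = 1.960 + 1.282 = 3.242.
n = (3.242 / 0.78)² = 4.156² = 17.28.
Round up.

n = 18 pairs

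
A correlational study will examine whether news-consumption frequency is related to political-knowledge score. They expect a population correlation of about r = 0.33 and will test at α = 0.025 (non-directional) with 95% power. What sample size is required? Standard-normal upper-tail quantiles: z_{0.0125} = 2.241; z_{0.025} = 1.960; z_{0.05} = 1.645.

Fisher's z: C = ½·ln((1+r)/(1−r)) = ½·ln(1.9851) = 0.3428.
n = ((z_{α/2} + z_β)/C)² + 3.
(2.241 + 1.645) / 0.3428 = 3.886 / 0.3428 = 11.336.
n = 11.336² + 3 = 128.51 + 3 = 131.5.
Round up.

n = 132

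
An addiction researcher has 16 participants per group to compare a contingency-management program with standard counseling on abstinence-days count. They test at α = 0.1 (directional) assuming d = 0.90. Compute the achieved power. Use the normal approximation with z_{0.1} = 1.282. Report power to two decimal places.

power ≈ 0.90

For two equal groups, power = Φ(d·√(n/2) − z_{α}).
d·√(n/2) = 0.90 × √(16/2) = 0.90 × 2.828 = 2.546.
z_β = 2.546 − 1.282 = 1.264.
Power = Φ(1.264) = 0.897.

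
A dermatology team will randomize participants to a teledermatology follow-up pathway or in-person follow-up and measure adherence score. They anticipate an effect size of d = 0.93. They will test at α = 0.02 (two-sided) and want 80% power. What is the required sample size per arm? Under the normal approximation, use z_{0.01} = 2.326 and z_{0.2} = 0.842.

For two independent groups with equal n: n = 2·((z_{α/2} + z_β) / d)².
z_{α/2} + z_β = 2.326 + 0.842 = 3.168.
n = 2 × (3.168 / 0.93)² = 2 × 3.406² = 2 × 11.60 = 23.2.
Round up to the next whole participant.

n = 24 per group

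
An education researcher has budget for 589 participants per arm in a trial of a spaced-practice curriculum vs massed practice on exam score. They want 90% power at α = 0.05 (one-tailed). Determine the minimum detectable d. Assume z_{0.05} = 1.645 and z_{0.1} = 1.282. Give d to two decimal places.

For two independent groups of n = 589 each: d_min = (z_{α} + z_β)·√(2/n).
z-sum = 1.645 + 1.282 = 2.927.
d_min = 2.927 × √(2/589) = 2.927 × 0.0583 = 0.171.

d_min ≈ 0.17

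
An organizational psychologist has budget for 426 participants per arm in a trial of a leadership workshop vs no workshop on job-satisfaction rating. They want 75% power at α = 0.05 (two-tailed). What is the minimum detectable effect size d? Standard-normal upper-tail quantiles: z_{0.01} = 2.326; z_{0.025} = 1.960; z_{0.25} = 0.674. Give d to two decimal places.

For two independent groups of n = 426 each: d_min = (z_{α/2} + z_β)·√(2/n).
z-sum = 1.960 + 0.674 = 2.634.
d_min = 2.634 × √(2/426) = 2.634 × 0.0685 = 0.180.

d_min ≈ 0.18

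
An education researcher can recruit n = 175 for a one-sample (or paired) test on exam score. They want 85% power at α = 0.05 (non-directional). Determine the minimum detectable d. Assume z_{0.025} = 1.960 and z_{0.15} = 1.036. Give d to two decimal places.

For a single sample (or paired design) of n = 175: d_min = (z_{α/2} + z_β)/√n.
z-sum = 1.960 + 1.036 = 2.996.
d_min = 2.996 / √175 = 2.996 / 13.229 = 0.226.

d_min ≈ 0.23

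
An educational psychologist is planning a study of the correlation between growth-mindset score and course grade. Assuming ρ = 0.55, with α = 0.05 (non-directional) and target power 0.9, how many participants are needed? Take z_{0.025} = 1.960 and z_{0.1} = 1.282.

Fisher's z: C = ½·ln((1+r)/(1−r)) = ½·ln(3.4444) = 0.6184.
n = ((z_{α/2} + z_β)/C)² + 3.
(1.960 + 1.282) / 0.6184 = 3.242 / 0.6184 = 5.243.
n = 5.243² + 3 = 27.48 + 3 = 30.5.
Round up.

n = 31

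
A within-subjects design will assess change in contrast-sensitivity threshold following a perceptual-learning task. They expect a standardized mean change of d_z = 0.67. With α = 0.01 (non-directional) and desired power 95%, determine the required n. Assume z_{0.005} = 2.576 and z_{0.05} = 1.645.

For a paired (one-sample on differences) test: n = ((z_{α/2} + z_β) / d)².
z_{α/2} + z_β = 2.576 + 1.645 = 4.221.
n = (4.221 / 0.67)² = 6.300² = 39.69.
Round up.

n = 40 pairs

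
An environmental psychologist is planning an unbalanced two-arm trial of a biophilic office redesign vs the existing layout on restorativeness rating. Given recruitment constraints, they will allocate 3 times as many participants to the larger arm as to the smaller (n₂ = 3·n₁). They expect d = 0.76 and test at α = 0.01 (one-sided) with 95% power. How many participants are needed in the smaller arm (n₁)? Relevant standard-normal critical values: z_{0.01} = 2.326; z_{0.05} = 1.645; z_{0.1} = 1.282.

With allocation ratio k = n₂/n₁ = 3, Var(x̄₁−x̄₂) = σ²(1/n₁ + 1/(k·n₁)) = σ²·(k+1)/(k·n₁).
So n₁ = (1 + 1/k)·((z_{α} + z_β)/d)² = 1.333 × (3.971/0.76)².
n₁ = 1.333 × 27.30 = 36.4.
Round up: n₁ = 37, giving n₂ = 3 × 37 = 111.

n₁ = 37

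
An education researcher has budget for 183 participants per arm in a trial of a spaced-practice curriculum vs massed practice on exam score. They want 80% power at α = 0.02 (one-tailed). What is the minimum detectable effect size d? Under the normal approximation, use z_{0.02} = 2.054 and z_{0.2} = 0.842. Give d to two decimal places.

For two independent groups of n = 183 each: d_min = (z_{α} + z_β)·√(2/n).
z-sum = 2.054 + 0.842 = 2.896.
d_min = 2.896 × √(2/183) = 2.896 × 0.1045 = 0.303.

d_min ≈ 0.30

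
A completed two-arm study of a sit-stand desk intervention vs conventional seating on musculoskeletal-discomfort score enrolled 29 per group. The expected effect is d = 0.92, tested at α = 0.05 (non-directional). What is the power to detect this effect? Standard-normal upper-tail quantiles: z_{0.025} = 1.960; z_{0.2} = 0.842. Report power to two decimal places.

power ≈ 0.94

For two equal groups, power = Φ(d·√(n/2) − z_{α/2}).
d·√(n/2) = 0.92 × √(29/2) = 0.92 × 3.808 = 3.503.
z_β = 3.503 − 1.960 = 1.543.
Power = Φ(1.543) = 0.939.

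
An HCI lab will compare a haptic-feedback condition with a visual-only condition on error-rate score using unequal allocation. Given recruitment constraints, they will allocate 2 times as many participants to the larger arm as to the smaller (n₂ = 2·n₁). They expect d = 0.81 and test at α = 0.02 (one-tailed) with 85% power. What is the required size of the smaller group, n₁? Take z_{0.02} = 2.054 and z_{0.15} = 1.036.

With allocation ratio k = n₂/n₁ = 2, Var(x̄₁−x̄₂) = σ²(1/n₁ + 1/(k·n₁)) = σ²·(k+1)/(k·n₁).
So n₁ = (1 + 1/k)·((z_{α} + z_β)/d)² = 1.500 × (3.090/0.81)².
n₁ = 1.500 × 14.55 = 21.8.
Round up: n₁ = 22, giving n₂ = 2 × 22 = 44.

n₁ = 22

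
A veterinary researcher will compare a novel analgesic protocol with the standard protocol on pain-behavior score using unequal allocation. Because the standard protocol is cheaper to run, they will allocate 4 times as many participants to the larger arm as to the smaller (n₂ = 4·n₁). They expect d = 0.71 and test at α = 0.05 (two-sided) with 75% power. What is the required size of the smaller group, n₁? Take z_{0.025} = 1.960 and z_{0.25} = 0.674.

With allocation ratio k = n₂/n₁ = 4, Var(x̄₁−x̄₂) = σ²(1/n₁ + 1/(k·n₁)) = σ²·(k+1)/(k·n₁).
So n₁ = (1 + 1/k)·((z_{α/2} + z_β)/d)² = 1.250 × (2.634/0.71)².
n₁ = 1.250 × 13.76 = 17.2.
Round up: n₁ = 18, giving n₂ = 4 × 18 = 72.

n₁ = 18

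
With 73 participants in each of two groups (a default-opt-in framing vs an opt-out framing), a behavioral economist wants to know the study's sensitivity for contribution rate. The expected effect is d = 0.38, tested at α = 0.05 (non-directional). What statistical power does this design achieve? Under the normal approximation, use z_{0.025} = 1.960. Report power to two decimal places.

power ≈ 0.63

For two equal groups, power = Φ(d·√(n/2) − z_{α/2}).
d·√(n/2) = 0.38 × √(73/2) = 0.38 × 6.042 = 2.296.
z_β = 2.296 − 1.960 = 0.336.
Power = Φ(0.336) = 0.631.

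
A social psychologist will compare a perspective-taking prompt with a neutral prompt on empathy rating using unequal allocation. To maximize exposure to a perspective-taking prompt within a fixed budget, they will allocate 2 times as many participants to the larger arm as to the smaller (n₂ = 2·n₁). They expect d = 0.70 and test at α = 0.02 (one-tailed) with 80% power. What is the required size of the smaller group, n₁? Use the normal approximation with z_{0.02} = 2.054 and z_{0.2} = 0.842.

With allocation ratio k = n₂/n₁ = 2, Var(x̄₁−x̄₂) = σ²(1/n₁ + 1/(k·n₁)) = σ²·(k+1)/(k·n₁).
So n₁ = (1 + 1/k)·((z_{α} + z_β)/d)² = 1.500 × (2.896/0.70)².
n₁ = 1.500 × 17.12 = 25.7.
Round up: n₁ = 26, giving n₂ = 2 × 26 = 52.

n₁ = 26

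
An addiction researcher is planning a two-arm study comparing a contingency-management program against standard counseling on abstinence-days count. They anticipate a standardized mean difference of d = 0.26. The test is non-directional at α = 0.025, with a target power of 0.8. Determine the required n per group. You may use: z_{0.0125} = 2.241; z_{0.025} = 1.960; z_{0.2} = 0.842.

For two independent groups with equal n: n = 2·((z_{α/2} + z_β) / d)².
z_{α/2} + z_β = 2.241 + 0.842 = 3.083.
n = 2 × (3.083 / 0.26)² = 2 × 11.858² = 2 × 140.60 = 281.2.
Round up to the next whole participant.

n = 282 per group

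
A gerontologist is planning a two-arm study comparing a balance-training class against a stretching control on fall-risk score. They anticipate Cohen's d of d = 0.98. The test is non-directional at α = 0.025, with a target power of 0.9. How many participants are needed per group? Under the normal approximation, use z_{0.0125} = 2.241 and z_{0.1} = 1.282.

For two independent groups with equal n: n = 2·((z_{α/2} + z_β) / d)².
z_{α/2} + z_β = 2.241 + 1.282 = 3.523.
n = 2 × (3.523 / 0.98)² = 2 × 3.595² = 2 × 12.92 = 25.8.
Round up to the next whole participant.

n = 26 per group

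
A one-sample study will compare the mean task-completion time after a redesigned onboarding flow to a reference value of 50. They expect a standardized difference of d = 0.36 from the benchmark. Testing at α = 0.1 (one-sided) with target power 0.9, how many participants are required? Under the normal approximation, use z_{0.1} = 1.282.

n = 51

For a one-sample test: n = ((z_{α} + z_β) / d)².
z_{α} + z_β = 1.282 + 1.282 = 2.564.
n = (2.564 / 0.36)² = 7.122² = 50.73.
Round up.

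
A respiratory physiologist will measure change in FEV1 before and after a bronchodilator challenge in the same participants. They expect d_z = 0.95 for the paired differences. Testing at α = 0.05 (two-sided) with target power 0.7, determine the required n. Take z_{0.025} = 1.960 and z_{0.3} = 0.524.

For a paired (one-sample on differences) test: n = ((z_{α/2} + z_β) / d)².
z_{α/2} + z_β = 1.960 + 0.524 = 2.484.
n = (2.484 / 0.95)² = 2.615² = 6.84.
Round up.

n = 7 pairs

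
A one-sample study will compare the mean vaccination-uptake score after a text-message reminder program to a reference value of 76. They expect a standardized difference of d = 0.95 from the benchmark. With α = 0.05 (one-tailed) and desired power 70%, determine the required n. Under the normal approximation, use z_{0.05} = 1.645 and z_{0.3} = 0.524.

n = 6

For a one-sample test: n = ((z_{α} + z_β) / d)².
z_{α} + z_β = 1.645 + 0.524 = 2.169.
n = (2.169 / 0.95)² = 2.283² = 5.21.
Round up.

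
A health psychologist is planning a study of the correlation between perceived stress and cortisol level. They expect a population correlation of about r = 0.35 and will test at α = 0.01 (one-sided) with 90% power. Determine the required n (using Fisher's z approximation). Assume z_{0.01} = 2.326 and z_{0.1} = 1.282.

Fisher's z: C = ½·ln((1+r)/(1−r)) = ½·ln(2.0769) = 0.3654.
n = ((z_{α} + z_β)/C)² + 3.
(2.326 + 1.282) / 0.3654 = 3.608 / 0.3654 = 9.874.
n = 9.874² + 3 = 97.50 + 3 = 100.5.
Round up.

n = 101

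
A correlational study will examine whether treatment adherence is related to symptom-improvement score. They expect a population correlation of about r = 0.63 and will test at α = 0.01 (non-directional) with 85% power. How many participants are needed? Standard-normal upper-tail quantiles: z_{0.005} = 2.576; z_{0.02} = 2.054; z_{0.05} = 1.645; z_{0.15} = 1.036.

n = 27

Fisher's z: C = ½·ln((1+r)/(1−r)) = ½·ln(4.4054) = 0.7414.
n = ((z_{α/2} + z_β)/C)² + 3.
(2.576 + 1.036) / 0.7414 = 3.612 / 0.7414 = 4.872.
n = 4.872² + 3 = 23.74 + 3 = 26.7.
Round up.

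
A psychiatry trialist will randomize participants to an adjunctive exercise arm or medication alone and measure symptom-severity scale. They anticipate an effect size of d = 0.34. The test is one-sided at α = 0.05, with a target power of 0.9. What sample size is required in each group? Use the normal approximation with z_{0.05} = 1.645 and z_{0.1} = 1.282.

n = 149 per group

For two independent groups with equal n: n = 2·((z_{α} + z_β) / d)².
z_{α} + z_β = 1.645 + 1.282 = 2.927.
n = 2 × (2.927 / 0.34)² = 2 × 8.609² = 2 × 74.11 = 148.2.
Round up to the next whole participant.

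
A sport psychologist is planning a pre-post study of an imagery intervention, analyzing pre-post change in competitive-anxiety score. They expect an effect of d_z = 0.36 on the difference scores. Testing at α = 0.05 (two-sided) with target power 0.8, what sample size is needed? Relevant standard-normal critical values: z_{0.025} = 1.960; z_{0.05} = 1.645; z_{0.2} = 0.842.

For a paired (one-sample on differences) test: n = ((z_{α/2} + z_β) / d)².
z_{α/2} + z_β = 1.960 + 0.842 = 2.802.
n = (2.802 / 0.36)² = 7.783² = 60.58.
Round up.

n = 61 pairs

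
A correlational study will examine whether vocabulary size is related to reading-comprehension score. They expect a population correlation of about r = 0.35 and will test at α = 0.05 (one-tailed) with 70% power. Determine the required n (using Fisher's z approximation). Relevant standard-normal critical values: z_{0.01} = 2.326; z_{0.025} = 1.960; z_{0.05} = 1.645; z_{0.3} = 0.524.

Fisher's z: C = ½·ln((1+r)/(1−r)) = ½·ln(2.0769) = 0.3654.
n = ((z_{α} + z_β)/C)² + 3.
(1.645 + 0.524) / 0.3654 = 2.169 / 0.3654 = 5.936.
n = 5.936² + 3 = 35.24 + 3 = 38.2.
Round up.

n = 39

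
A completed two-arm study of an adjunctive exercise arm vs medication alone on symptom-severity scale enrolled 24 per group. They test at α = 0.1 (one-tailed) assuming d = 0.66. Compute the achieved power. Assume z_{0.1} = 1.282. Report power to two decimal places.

power ≈ 0.84

For two equal groups, power = Φ(d·√(n/2) − z_{α}).
d·√(n/2) = 0.66 × √(24/2) = 0.66 × 3.464 = 2.286.
z_β = 2.286 − 1.282 = 1.004.
Power = Φ(1.004) = 0.842.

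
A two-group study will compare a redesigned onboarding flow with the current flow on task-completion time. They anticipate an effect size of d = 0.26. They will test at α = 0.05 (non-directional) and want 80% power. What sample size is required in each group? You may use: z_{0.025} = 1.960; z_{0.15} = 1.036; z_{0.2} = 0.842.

For two independent groups with equal n: n = 2·((z_{α/2} + z_β) / d)².
z_{α/2} + z_β = 1.960 + 0.842 = 2.802.
n = 2 × (2.802 / 0.26)² = 2 × 10.777² = 2 × 116.14 = 232.3.
Round up to the next whole participant.

n = 233 per group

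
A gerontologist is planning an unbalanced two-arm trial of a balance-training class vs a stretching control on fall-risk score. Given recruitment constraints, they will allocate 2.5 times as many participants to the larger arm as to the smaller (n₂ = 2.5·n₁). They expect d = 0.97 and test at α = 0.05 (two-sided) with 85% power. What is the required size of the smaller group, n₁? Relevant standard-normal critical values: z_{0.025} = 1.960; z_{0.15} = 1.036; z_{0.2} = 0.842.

With allocation ratio k = n₂/n₁ = 2.5, Var(x̄₁−x̄₂) = σ²(1/n₁ + 1/(k·n₁)) = σ²·(k+1)/(k·n₁).
So n₁ = (1 + 1/k)·((z_{α/2} + z_β)/d)² = 1.400 × (2.996/0.97)².
n₁ = 1.400 × 9.54 = 13.4.
Round up: n₁ = 14, giving n₂ = 2.5 × 14 = 35.

n₁ = 14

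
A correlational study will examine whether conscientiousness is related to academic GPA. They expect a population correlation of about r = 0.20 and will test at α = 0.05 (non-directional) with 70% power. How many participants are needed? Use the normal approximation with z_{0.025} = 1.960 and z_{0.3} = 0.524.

n = 154

Fisher's z: C = ½·ln((1+r)/(1−r)) = ½·ln(1.5000) = 0.2027.
n = ((z_{α/2} + z_β)/C)² + 3.
(1.960 + 0.524) / 0.2027 = 2.484 / 0.2027 = 12.255.
n = 12.255² + 3 = 150.17 + 3 = 153.2.
Round up.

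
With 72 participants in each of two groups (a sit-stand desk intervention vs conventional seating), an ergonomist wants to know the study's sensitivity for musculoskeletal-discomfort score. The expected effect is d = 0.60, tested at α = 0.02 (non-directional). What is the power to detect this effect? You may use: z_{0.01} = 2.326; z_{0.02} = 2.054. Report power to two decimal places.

power ≈ 0.90

For two equal groups, power = Φ(d·√(n/2) − z_{α/2}).
d·√(n/2) = 0.60 × √(72/2) = 0.60 × 6.000 = 3.600.
z_β = 3.600 − 2.326 = 1.274.
Power = Φ(1.274) = 0.899.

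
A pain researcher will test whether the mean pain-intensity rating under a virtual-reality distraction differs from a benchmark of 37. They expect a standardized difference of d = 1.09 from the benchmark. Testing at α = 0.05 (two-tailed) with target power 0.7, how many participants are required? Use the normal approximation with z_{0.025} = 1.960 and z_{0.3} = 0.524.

For a one-sample test: n = ((z_{α/2} + z_β) / d)².
z_{α/2} + z_β = 1.960 + 0.524 = 2.484.
n = (2.484 / 1.09)² = 2.279² = 5.19.
Round up.

n = 6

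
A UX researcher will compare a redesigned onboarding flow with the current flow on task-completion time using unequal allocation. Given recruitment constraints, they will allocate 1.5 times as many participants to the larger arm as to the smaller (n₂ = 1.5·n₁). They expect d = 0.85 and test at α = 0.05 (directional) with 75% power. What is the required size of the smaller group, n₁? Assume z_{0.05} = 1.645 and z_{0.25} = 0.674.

n₁ = 13

With allocation ratio k = n₂/n₁ = 1.5, Var(x̄₁−x̄₂) = σ²(1/n₁ + 1/(k·n₁)) = σ²·(k+1)/(k·n₁).
So n₁ = (1 + 1/k)·((z_{α} + z_β)/d)² = 1.667 × (2.319/0.85)².
n₁ = 1.667 × 7.44 = 12.4.
Round up: n₁ = 13, giving n₂ = ⌈1.5 × 13⌉ = ⌈19.5⌉ = 20.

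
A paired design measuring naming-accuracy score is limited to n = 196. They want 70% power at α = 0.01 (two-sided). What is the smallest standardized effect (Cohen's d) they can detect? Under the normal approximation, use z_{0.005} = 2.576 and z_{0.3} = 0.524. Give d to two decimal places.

For a single sample (or paired design) of n = 196: d_min = (z_{α/2} + z_β)/√n.
z-sum = 2.576 + 0.524 = 3.100.
d_min = 3.100 / √196 = 3.100 / 14.000 = 0.221.

d_min ≈ 0.22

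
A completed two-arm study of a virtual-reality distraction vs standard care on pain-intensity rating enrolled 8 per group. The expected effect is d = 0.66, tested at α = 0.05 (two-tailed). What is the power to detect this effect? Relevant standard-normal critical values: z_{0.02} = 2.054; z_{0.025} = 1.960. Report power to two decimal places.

For two equal groups, power = Φ(d·√(n/2) − z_{α/2}).
d·√(n/2) = 0.66 × √(8/2) = 0.66 × 2.000 = 1.320.
z_β = 1.320 − 1.960 = -0.640.
Power = Φ(-0.640) = 0.261.

power ≈ 0.26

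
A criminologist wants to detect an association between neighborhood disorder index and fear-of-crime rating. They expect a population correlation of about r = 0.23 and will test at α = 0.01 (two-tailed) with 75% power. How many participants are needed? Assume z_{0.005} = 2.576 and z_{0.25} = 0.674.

Fisher's z: C = ½·ln((1+r)/(1−r)) = ½·ln(1.5974) = 0.2342.
n = ((z_{α/2} + z_β)/C)² + 3.
(2.576 + 0.674) / 0.2342 = 3.250 / 0.2342 = 13.877.
n = 13.877² + 3 = 192.57 + 3 = 195.6.
Round up.

n = 196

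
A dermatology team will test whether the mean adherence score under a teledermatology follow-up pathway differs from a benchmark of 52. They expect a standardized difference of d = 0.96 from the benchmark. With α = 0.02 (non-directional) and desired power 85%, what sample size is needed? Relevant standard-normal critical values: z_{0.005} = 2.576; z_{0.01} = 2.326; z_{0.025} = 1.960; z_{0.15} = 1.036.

n = 13

For a one-sample test: n = ((z_{α/2} + z_β) / d)².
z_{α/2} + z_β = 2.326 + 1.036 = 3.362.
n = (3.362 / 0.96)² = 3.502² = 12.26.
Round up.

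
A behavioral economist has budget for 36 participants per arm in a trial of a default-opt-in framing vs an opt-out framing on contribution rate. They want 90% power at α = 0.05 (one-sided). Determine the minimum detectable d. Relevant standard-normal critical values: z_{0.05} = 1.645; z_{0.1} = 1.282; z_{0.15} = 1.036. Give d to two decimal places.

For two independent groups of n = 36 each: d_min = (z_{α} + z_β)·√(2/n).
z-sum = 1.645 + 1.282 = 2.927.
d_min = 2.927 × √(2/36) = 2.927 × 0.2357 = 0.690.

d_min ≈ 0.69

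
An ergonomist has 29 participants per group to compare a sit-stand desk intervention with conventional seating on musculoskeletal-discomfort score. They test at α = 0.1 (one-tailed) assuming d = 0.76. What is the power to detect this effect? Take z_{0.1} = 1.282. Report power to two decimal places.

power ≈ 0.95

For two equal groups, power = Φ(d·√(n/2) − z_{α}).
d·√(n/2) = 0.76 × √(29/2) = 0.76 × 3.808 = 2.894.
z_β = 2.894 − 1.282 = 1.612.
Power = Φ(1.612) = 0.947.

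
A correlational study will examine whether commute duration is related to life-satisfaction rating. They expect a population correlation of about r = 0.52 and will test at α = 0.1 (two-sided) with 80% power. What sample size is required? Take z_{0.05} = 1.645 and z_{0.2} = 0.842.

Fisher's z: C = ½·ln((1+r)/(1−r)) = ½·ln(3.1667) = 0.5763.
n = ((z_{α/2} + z_β)/C)² + 3.
(1.645 + 0.842) / 0.5763 = 2.487 / 0.5763 = 4.315.
n = 4.315² + 3 = 18.62 + 3 = 21.6.
Round up.

n = 22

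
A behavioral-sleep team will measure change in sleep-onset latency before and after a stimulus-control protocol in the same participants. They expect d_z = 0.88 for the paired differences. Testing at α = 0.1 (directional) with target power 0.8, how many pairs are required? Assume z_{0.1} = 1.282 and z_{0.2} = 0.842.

n = 6 pairs

For a paired (one-sample on differences) test: n = ((z_{α} + z_β) / d)².
z_{α} + z_β = 1.282 + 0.842 = 2.124.
n = (2.124 / 0.88)² = 2.414² = 5.83.
Round up.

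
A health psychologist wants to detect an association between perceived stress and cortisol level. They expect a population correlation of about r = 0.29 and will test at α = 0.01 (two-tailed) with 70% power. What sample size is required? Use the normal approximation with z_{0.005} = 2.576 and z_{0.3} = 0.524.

n = 111

Fisher's z: C = ½·ln((1+r)/(1−r)) = ½·ln(1.8169) = 0.2986.
n = ((z_{α/2} + z_β)/C)² + 3.
(2.576 + 0.524) / 0.2986 = 3.100 / 0.2986 = 10.382.
n = 10.382² + 3 = 107.78 + 3 = 110.8.
Round up.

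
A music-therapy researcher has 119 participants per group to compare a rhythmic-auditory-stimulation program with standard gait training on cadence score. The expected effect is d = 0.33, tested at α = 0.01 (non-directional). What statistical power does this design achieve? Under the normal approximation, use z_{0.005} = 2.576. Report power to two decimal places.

For two equal groups, power = Φ(d·√(n/2) − z_{α/2}).
d·√(n/2) = 0.33 × √(119/2) = 0.33 × 7.714 = 2.545.
z_β = 2.545 − 2.576 = -0.031.
Power = Φ(-0.031) = 0.488.

power ≈ 0.49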